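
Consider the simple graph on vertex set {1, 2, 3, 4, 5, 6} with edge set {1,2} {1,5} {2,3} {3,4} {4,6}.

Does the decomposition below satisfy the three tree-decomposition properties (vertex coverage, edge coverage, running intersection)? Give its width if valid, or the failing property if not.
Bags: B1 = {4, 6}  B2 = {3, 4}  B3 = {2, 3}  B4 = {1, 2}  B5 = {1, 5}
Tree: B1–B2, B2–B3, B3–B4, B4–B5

Yes; width 1.

Checking the three conditions: (i) the bags cover all of {1, 2, 3, 4, 5, 6}; (ii) for each edge, some bag contains both endpoints; (iii) the bags containing any fixed vertex form a subtree. All hold, so the decomposition is valid with width 2 − 1 = 1.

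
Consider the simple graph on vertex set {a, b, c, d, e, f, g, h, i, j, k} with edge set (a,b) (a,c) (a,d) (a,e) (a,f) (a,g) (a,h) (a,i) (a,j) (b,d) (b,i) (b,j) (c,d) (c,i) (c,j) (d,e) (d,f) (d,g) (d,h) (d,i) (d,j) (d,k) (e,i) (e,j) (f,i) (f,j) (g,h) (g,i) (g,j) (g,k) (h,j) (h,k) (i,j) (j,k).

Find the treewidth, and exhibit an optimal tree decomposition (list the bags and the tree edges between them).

Treewidth 4.
One such decomposition:
Bags: B1 = {a, d, g, i, j}  B2 = {a, b, d, i, j}  B3 = {a, d, g, h, j}  B4 = {d, g, h, j, k}  B5 = {a, c, d, i, j}  B6 = {a, d, e, i, j}  B7 = {a, d, f, i, j}
Tree: B1–B2, B1–B3, B3–B4, B1–B5, B1–B6, B5–B7

The largest bag has 5 vertices, giving width 4; this decomposition certifies tw(G) ≤ 4. Conversely, {a, d, g, h, j} is a clique of size 5, and the vertices of any clique must share a bag in every tree decomposition; so some bag has ≥ 5 vertices and tw(G) ≥ 4. Therefore the treewidth is 4.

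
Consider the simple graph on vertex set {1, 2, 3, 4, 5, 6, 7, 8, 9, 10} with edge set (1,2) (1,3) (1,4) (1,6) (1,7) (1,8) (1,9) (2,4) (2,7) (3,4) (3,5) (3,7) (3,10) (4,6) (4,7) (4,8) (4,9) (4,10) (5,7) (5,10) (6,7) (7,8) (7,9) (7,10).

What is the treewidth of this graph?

3

A width-3 tree decomposition is:
Bags: B1 = {3, 4, 7, 10}  B2 = {1, 3, 4, 7}  B3 = {3, 5, 7, 10}  B4 = {1, 2, 4, 7}  B5 = {1, 4, 6, 7}  B6 = {1, 4, 7, 9}  B7 = {1, 4, 7, 8}
Tree: B1–B2, B1–B3, B2–B4, B4–B5, B2–B6, B2–B7
Every bag has size at most 4, so the width is 4 − 1 = 3 and tw(G) ≤ 3. For the lower bound, the 4 vertices {1, 2, 4, 7} are pairwise adjacent, and any tree decomposition puts a clique entirely inside one bag — forcing width ≥ 3. Combining the bounds, tw(G) = 3.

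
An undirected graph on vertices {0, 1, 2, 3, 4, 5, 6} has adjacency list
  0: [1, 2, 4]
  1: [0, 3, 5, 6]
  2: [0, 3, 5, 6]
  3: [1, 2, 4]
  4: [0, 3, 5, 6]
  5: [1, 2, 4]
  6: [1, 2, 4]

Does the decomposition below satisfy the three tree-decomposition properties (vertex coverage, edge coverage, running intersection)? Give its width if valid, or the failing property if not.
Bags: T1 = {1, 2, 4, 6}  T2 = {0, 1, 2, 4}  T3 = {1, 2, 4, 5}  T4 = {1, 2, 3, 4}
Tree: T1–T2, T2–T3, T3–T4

Yes; width 3.

Checking the three conditions: (i) the bags cover all of {0, 1, 2, 3, 4, 5, 6}; (ii) for each edge, some bag contains both endpoints; (iii) the bags containing any fixed vertex form a subtree. All hold, so the decomposition is valid with width 4 − 1 = 3.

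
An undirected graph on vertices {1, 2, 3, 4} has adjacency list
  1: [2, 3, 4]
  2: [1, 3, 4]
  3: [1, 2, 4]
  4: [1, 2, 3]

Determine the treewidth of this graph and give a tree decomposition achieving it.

A single bag containing all 4 vertices is trivially a valid decomposition of width 3. Conversely, {1, 2, 3, 4} is a clique of size 4, and the vertices of any clique must share a bag in every tree decomposition; so some bag has ≥ 4 vertices and tw(G) ≥ 3. The upper and lower bounds meet at 3, so that is the treewidth.

Treewidth 3.
One optimal decomposition is:
Bags: B1 = {1, 2, 3, 4}
Tree: (single bag)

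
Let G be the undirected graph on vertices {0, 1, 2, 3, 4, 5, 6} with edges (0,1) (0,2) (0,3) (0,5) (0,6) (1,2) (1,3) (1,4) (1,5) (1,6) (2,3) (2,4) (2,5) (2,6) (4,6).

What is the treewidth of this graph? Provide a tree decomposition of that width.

Treewidth 3.
One such decomposition:
Bags: B1 = {0, 1, 2, 5}  B2 = {0, 1, 2, 3}  B3 = {0, 1, 2, 6}  B4 = {1, 2, 4, 6}
Tree: B1–B2, B1–B3, B3–B4

The largest bag has 4 vertices, giving width 3; this decomposition certifies tw(G) ≤ 3. On the other hand G contains the 4-clique {0, 1, 2, 3}. A clique must lie in a single bag of any decomposition, so no decomposition can have width below 3. Combining the bounds, tw(G) = 3.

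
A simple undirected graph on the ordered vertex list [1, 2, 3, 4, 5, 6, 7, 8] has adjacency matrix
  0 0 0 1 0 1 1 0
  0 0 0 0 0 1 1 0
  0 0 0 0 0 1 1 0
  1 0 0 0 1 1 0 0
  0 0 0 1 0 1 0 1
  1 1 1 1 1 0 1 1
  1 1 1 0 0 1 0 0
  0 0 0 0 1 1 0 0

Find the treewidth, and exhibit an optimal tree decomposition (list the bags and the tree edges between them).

Treewidth 2.
Bags: B1 = {4, 5, 6}  B2 = {5, 6, 8}  B3 = {1, 4, 6}  B4 = {1, 6, 7}  B5 = {3, 6, 7}  B6 = {2, 6, 7}
Tree: B1–B2, B1–B3, B3–B4, B4–B5, B4–B6

The largest bag has 3 vertices, giving width 2; this decomposition certifies tw(G) ≤ 2. On the other hand G contains the 3-clique {5, 6, 8}. A clique must lie in a single bag of any decomposition, so no decomposition can have width below 2. The upper and lower bounds meet at 2, so that is the treewidth.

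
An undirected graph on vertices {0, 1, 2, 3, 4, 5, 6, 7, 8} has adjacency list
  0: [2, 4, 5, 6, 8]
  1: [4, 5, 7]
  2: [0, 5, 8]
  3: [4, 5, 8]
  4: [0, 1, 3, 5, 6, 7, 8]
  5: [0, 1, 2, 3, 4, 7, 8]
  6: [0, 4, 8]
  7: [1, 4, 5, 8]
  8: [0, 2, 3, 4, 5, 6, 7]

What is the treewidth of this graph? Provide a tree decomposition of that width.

Treewidth 3.
One such decomposition:
Bags: B1 = {4, 5, 7, 8}  B2 = {1, 4, 5, 7}  B3 = {0, 4, 5, 8}  B4 = {0, 2, 5, 8}  B5 = {0, 4, 6, 8}  B6 = {3, 4, 5, 8}
Tree: B1–B2, B1–B3, B3–B4, B3–B5, B3–B6

Each bag holds 4 vertices, so the decomposition has width 3, which upper-bounds the treewidth. For the lower bound, the 4 vertices {0, 2, 5, 8} are pairwise adjacent, and any tree decomposition puts a clique entirely inside one bag — forcing width ≥ 3. The upper and lower bounds meet at 3, so that is the treewidth.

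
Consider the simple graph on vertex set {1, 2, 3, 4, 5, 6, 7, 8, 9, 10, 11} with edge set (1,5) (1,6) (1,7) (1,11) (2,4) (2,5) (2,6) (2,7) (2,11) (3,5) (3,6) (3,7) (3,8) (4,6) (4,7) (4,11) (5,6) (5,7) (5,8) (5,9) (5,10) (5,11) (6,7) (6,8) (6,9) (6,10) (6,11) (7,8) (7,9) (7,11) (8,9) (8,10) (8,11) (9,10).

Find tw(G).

4

A width-4 tree decomposition is:
Bags: B1 = {5, 6, 7, 8, 11}  B2 = {5, 6, 7, 8, 9}  B3 = {1, 5, 6, 7, 11}  B4 = {3, 5, 6, 7, 8}  B5 = {2, 5, 6, 7, 11}  B6 = {2, 4, 6, 7, 11}  B7 = {5, 6, 8, 9, 10}
Tree: B1–B2, B1–B3, B1–B4, B3–B5, B5–B6, B2–B7
Each bag holds 5 vertices, so the decomposition has width 4, which upper-bounds the treewidth. Conversely, {2, 4, 6, 7, 11} is a clique of size 5, and the vertices of any clique must share a bag in every tree decomposition; so some bag has ≥ 5 vertices and tw(G) ≥ 4. Combining the bounds, tw(G) = 4.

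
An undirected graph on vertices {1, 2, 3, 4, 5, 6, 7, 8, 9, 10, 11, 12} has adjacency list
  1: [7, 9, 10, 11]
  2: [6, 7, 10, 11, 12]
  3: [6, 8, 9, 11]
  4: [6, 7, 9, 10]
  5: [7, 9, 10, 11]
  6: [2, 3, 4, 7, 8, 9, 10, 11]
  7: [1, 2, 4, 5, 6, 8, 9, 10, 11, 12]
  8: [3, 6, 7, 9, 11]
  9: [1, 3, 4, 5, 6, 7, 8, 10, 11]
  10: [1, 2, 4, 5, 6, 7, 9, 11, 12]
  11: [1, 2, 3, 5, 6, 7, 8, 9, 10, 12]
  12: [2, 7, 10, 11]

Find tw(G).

A width-4 tree decomposition is:
Bags: B1 = {6, 7, 9, 10, 11}  B2 = {4, 6, 7, 9, 10}  B3 = {5, 7, 9, 10, 11}  B4 = {6, 7, 8, 9, 11}  B5 = {2, 6, 7, 10, 11}  B6 = {1, 7, 9, 10, 11}  B7 = {3, 6, 8, 9, 11}  B8 = {2, 7, 10, 11, 12}
Tree: B1–B2, B1–B3, B1–B4, B1–B5, B1–B6, B4–B7, B5–B8
The largest bag has 5 vertices, giving width 4; this decomposition certifies tw(G) ≤ 4. Conversely, {3, 6, 8, 9, 11} is a clique of size 5, and the vertices of any clique must share a bag in every tree decomposition; so some bag has ≥ 5 vertices and tw(G) ≥ 4. The upper and lower bounds meet at 4, so that is the treewidth.

4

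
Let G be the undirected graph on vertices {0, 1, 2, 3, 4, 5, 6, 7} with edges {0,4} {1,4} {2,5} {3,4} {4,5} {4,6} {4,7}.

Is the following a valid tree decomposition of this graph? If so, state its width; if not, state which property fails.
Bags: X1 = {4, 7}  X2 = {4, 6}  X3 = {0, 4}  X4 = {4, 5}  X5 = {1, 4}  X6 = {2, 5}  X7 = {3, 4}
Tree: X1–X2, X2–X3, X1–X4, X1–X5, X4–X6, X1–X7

Checking the three conditions: (i) the bags cover all of {0, 1, 2, 3, 4, 5, 6, 7}; (ii) for each edge, some bag contains both endpoints; (iii) the bags containing any fixed vertex form a subtree. All hold, so the decomposition is valid with width 2 − 1 = 1.

Yes; width 1.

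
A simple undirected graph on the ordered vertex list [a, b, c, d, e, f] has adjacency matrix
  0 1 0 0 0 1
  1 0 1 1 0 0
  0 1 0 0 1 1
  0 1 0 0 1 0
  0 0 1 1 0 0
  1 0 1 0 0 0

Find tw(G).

A width-2 tree decomposition is:
Bags: B1 = {a, c, f}  B2 = {a, b, c}  B3 = {b, c, e}  B4 = {b, d, e}
Tree: B1–B2, B2–B3, B3–B4
Each bag holds 3 vertices, so the decomposition has width 2, which upper-bounds the treewidth. For the lower bound, G contains the cycle f–a–b–c–f, so G is not a forest; only forests have treewidth ≤ 1, hence tw(G) ≥ 2. The upper and lower bounds meet at 2, so that is the treewidth.

2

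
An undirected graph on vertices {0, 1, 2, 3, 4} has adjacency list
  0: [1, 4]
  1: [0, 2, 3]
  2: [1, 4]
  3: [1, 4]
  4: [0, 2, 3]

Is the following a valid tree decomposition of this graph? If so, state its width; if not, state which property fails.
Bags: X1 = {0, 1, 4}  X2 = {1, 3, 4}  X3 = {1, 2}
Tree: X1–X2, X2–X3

A tree decomposition must satisfy three properties: every vertex lies in some bag; for every edge, both endpoints lie together in some bag; and for every vertex, the bags containing it form a connected subtree. Here edge (4,2) lies in no bag, so the decomposition is invalid.

No — edge (4,2) lies in no bag.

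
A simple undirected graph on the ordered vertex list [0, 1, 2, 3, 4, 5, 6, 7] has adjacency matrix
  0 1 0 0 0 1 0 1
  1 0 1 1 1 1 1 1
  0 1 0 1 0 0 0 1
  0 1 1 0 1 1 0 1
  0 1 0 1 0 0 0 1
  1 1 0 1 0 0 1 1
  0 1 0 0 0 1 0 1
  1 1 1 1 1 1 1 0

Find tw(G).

3

A width-3 tree decomposition is:
Bags: B1 = {1, 5, 6, 7}  B2 = {1, 3, 5, 7}  B3 = {1, 3, 4, 7}  B4 = {0, 1, 5, 7}  B5 = {1, 2, 3, 7}
Tree: B1–B2, B2–B3, B1–B4, B2–B5
Every bag has size at most 4, so the width is 4 − 1 = 3 and tw(G) ≤ 3. For the lower bound, the 4 vertices {0, 1, 5, 7} are pairwise adjacent, and any tree decomposition puts a clique entirely inside one bag — forcing width ≥ 3. Hence tw(G) = 3 exactly.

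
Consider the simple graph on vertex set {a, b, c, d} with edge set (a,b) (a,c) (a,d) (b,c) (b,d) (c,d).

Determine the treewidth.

3

A width-3 tree decomposition is:
Bags: B1 = {a, b, c, d}
Tree: (single bag)
A single bag containing all 4 vertices is trivially a valid decomposition of width 3. For the lower bound, the 4 vertices {a, b, c, d} are pairwise adjacent, and any tree decomposition puts a clique entirely inside one bag — forcing width ≥ 3. Therefore the treewidth is 3.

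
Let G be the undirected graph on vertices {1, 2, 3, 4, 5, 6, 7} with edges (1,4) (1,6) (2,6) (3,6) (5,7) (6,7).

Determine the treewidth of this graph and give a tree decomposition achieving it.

The largest bag has 2 vertices, giving width 1; this decomposition certifies tw(G) ≤ 1. Since G has at least one edge (e.g. 6–1), it is not an edgeless graph, so tw(G) ≥ 1. Therefore the treewidth is 1.

Treewidth 1.
One such decomposition:
Bags: B1 = {1, 6}  B2 = {6, 7}  B3 = {1, 4}  B4 = {3, 6}  B5 = {2, 6}  B6 = {5, 7}
Tree: B1–B2, B1–B3, B2–B4, B1–B5, B2–B6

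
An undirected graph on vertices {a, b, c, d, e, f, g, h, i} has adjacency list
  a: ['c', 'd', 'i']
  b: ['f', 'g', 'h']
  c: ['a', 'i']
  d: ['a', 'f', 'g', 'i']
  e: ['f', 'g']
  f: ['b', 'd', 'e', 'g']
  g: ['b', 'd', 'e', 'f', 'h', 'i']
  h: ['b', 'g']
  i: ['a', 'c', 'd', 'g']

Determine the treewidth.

2

A width-2 tree decomposition is:
Bags: B1 = {d, f, g}  B2 = {e, f, g}  B3 = {b, f, g}  B4 = {d, g, i}  B5 = {a, d, i}  B6 = {b, g, h}  B7 = {a, c, i}
Tree: B1–B2, B2–B3, B1–B4, B4–B5, B3–B6, B5–B7
Every bag has size at most 3, so the width is 3 − 1 = 2 and tw(G) ≤ 2. Conversely, {b, g, h} is a clique of size 3, and the vertices of any clique must share a bag in every tree decomposition; so some bag has ≥ 3 vertices and tw(G) ≥ 2. The upper and lower bounds meet at 2, so that is the treewidth.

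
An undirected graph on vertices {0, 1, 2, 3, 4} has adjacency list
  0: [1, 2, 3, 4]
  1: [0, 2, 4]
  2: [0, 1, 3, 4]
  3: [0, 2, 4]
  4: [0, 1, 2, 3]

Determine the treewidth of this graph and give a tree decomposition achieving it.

Every bag has size at most 4, so the width is 4 − 1 = 3 and tw(G) ≤ 3. Conversely, {0, 1, 2, 4} is a clique of size 4, and the vertices of any clique must share a bag in every tree decomposition; so some bag has ≥ 4 vertices and tw(G) ≥ 3. Combining the bounds, tw(G) = 3.

Treewidth 3.
One optimal decomposition is:
Bags: B1 = {0, 1, 2, 4}  B2 = {0, 2, 3, 4}
Tree: B1–B2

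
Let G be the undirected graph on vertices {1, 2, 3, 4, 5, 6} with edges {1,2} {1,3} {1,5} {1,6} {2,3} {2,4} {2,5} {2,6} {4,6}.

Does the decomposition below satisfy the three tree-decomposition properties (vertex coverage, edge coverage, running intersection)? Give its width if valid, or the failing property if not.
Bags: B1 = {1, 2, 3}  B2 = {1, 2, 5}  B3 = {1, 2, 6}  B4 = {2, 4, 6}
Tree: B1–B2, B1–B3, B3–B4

Yes; width 2.

Checking the three conditions: (i) the bags cover all of {1, 2, 3, 4, 5, 6}; (ii) for each edge, some bag contains both endpoints; (iii) the bags containing any fixed vertex form a subtree. All hold, so the decomposition is valid with width 3 − 1 = 2.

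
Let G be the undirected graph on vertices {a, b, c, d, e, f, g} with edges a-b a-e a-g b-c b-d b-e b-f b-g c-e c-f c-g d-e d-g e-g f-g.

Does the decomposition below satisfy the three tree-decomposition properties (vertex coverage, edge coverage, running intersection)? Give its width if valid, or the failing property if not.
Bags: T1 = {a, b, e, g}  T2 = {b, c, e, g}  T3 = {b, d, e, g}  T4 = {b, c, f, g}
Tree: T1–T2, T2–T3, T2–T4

Checking the three conditions: (i) the bags cover all of {a, b, c, d, e, f, g}; (ii) for each edge, some bag contains both endpoints; (iii) the bags containing any fixed vertex form a subtree. All hold, so the decomposition is valid with width 4 − 1 = 3.

Yes; width 3.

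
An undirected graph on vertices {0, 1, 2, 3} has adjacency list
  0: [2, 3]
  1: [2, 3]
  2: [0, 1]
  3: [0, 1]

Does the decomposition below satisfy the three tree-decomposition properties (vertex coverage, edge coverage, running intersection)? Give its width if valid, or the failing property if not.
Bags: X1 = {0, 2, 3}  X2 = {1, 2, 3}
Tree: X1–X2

Checking the three conditions: (i) the bags cover all of {0, 1, 2, 3}; (ii) for each edge, some bag contains both endpoints; (iii) the bags containing any fixed vertex form a subtree. All hold, so the decomposition is valid with width 3 − 1 = 2.

Yes; width 2.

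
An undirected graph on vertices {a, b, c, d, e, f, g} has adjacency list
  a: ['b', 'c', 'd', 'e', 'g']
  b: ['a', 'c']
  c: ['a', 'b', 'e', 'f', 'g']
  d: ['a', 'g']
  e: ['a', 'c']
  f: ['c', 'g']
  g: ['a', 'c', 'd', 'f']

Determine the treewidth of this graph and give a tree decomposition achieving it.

Treewidth 2.
One such decomposition:
Bags: B1 = {a, c, g}  B2 = {a, d, g}  B3 = {a, c, e}  B4 = {c, f, g}  B5 = {a, b, c}
Tree: B1–B2, B1–B3, B1–B4, B1–B5

The largest bag has 3 vertices, giving width 2; this decomposition certifies tw(G) ≤ 2. For the lower bound, the 3 vertices {a, d, g} are pairwise adjacent, and any tree decomposition puts a clique entirely inside one bag — forcing width ≥ 2. Hence tw(G) = 2 exactly.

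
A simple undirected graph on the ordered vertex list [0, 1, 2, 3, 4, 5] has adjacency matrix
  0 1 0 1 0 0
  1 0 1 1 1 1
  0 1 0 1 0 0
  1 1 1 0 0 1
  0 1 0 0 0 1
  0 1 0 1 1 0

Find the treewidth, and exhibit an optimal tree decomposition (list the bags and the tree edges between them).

Treewidth 2.
Bags: B1 = {1, 4, 5}  B2 = {1, 3, 5}  B3 = {0, 1, 3}  B4 = {1, 2, 3}
Tree: B1–B2, B2–B3, B2–B4

The largest bag has 3 vertices, giving width 2; this decomposition certifies tw(G) ≤ 2. Conversely, {0, 1, 3} is a clique of size 3, and the vertices of any clique must share a bag in every tree decomposition; so some bag has ≥ 3 vertices and tw(G) ≥ 2. The upper and lower bounds meet at 2, so that is the treewidth.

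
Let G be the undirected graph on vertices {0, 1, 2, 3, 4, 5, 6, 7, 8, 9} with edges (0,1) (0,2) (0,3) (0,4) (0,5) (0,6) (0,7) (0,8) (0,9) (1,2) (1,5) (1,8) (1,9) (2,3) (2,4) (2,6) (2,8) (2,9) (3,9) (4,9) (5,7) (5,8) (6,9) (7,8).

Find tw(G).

3

A width-3 tree decomposition is:
Bags: B1 = {0, 1, 2, 9}  B2 = {0, 2, 3, 9}  B3 = {0, 1, 2, 8}  B4 = {0, 2, 4, 9}  B5 = {0, 1, 5, 8}  B6 = {0, 5, 7, 8}  B7 = {0, 2, 6, 9}
Tree: B1–B2, B1–B3, B1–B4, B3–B5, B5–B6, B4–B7
The largest bag has 4 vertices, giving width 3; this decomposition certifies tw(G) ≤ 3. For the lower bound, the 4 vertices {0, 1, 2, 8} are pairwise adjacent, and any tree decomposition puts a clique entirely inside one bag — forcing width ≥ 3. Therefore the treewidth is 3.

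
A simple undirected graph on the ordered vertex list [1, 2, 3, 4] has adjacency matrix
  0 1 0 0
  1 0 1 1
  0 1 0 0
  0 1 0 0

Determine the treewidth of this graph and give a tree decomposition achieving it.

Every bag has size at most 2, so the width is 2 − 1 = 1 and tw(G) ≤ 1. Any graph with an edge has treewidth ≥ 1, and G has the edge 2–1. The upper and lower bounds meet at 1, so that is the treewidth.

Treewidth 1.
One such decomposition:
Bags: B1 = {1, 2}  B2 = {2, 4}  B3 = {2, 3}
Tree: B1–B2, B2–B3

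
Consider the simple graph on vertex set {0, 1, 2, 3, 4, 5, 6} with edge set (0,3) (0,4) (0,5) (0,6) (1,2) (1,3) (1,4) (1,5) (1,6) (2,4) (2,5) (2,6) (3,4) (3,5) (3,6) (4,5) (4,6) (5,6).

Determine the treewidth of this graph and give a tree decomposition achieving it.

Treewidth 4.
Bags: B1 = {1, 3, 4, 5, 6}  B2 = {1, 2, 4, 5, 6}  B3 = {0, 3, 4, 5, 6}
Tree: B1–B2, B1–B3

The largest bag has 5 vertices, giving width 4; this decomposition certifies tw(G) ≤ 4. Conversely, {0, 3, 4, 5, 6} is a clique of size 5, and the vertices of any clique must share a bag in every tree decomposition; so some bag has ≥ 5 vertices and tw(G) ≥ 4. Hence tw(G) = 4 exactly.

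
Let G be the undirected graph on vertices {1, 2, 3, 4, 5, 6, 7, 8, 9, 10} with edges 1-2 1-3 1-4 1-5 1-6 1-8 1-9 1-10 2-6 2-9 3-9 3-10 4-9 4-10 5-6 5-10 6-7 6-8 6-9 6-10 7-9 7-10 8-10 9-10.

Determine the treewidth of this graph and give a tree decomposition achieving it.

Each bag holds 4 vertices, so the decomposition has width 3, which upper-bounds the treewidth. On the other hand G contains the 4-clique {1, 2, 6, 9}. A clique must lie in a single bag of any decomposition, so no decomposition can have width below 3. Combining the bounds, tw(G) = 3.

Treewidth 3.
One such decomposition:
Bags: B1 = {6, 7, 9, 10}  B2 = {1, 6, 9, 10}  B3 = {1, 3, 9, 10}  B4 = {1, 6, 8, 10}  B5 = {1, 5, 6, 10}  B6 = {1, 2, 6, 9}  B7 = {1, 4, 9, 10}
Tree: B1–B2, B2–B3, B2–B4, B4–B5, B2–B6, B2–B7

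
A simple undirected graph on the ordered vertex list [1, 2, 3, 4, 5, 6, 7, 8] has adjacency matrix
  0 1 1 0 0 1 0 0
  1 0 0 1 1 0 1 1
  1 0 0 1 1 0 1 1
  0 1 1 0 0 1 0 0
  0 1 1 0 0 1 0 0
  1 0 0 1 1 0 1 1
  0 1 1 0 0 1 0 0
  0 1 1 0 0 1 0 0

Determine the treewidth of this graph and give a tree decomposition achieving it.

Each bag holds 4 vertices, so the decomposition has width 3, which upper-bounds the treewidth. For the lower bound: the 4 vertex sets {1,6}, {2,8}, {3}, {7} are disjoint, each induces a connected subgraph, and every pair is joined by at least one edge of G. Contracting each set to a single vertex therefore yields K_{4} as a minor, and since treewidth is minor-monotone, tw(G) ≥ tw(K_{4}) = 3. Hence tw(G) = 3 exactly.

Treewidth 3.
One such decomposition:
Bags: B1 = {1, 2, 3, 6}  B2 = {2, 3, 6, 8}  B3 = {2, 3, 6, 7}  B4 = {2, 3, 4, 6}  B5 = {2, 3, 5, 6}
Tree: B1–B2, B2–B3, B3–B4, B4–B5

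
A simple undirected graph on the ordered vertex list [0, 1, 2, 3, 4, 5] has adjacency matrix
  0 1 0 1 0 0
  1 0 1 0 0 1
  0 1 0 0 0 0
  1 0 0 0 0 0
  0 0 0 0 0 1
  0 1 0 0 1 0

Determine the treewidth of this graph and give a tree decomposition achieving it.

Treewidth 1.
Bags: B1 = {0, 1}  B2 = {0, 3}  B3 = {1, 2}  B4 = {1, 5}  B5 = {4, 5}
Tree: B1–B2, B1–B3, B3–B4, B4–B5

Each bag holds 2 vertices, so the decomposition has width 1, which upper-bounds the treewidth. Any graph with an edge has treewidth ≥ 1, and G has the edge 1–0. Therefore the treewidth is 1.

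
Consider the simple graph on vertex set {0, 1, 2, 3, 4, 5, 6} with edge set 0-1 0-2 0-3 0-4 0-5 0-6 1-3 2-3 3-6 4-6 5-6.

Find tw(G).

A width-2 tree decomposition is:
Bags: B1 = {0, 2, 3}  B2 = {0, 3, 6}  B3 = {0, 4, 6}  B4 = {0, 1, 3}  B5 = {0, 5, 6}
Tree: B1–B2, B2–B3, B2–B4, B3–B5
The largest bag has 3 vertices, giving width 2; this decomposition certifies tw(G) ≤ 2. For the lower bound, the 3 vertices {0, 1, 3} are pairwise adjacent, and any tree decomposition puts a clique entirely inside one bag — forcing width ≥ 2. Therefore the treewidth is 2.

2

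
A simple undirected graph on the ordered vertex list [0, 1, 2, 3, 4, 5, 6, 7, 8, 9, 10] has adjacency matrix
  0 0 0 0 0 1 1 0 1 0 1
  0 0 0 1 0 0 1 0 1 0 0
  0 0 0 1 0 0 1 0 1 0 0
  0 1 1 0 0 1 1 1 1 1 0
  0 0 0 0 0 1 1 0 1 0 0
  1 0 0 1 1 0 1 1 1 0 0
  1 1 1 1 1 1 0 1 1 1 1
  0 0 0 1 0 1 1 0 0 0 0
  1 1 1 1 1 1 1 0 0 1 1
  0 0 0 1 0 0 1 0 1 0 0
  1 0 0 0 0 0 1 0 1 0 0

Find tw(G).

A width-3 tree decomposition is:
Bags: B1 = {3, 5, 6, 7}  B2 = {3, 5, 6, 8}  B3 = {2, 3, 6, 8}  B4 = {1, 3, 6, 8}  B5 = {3, 6, 8, 9}  B6 = {4, 5, 6, 8}  B7 = {0, 5, 6, 8}  B8 = {0, 6, 8, 10}
Tree: B1–B2, B2–B3, B3–B4, B3–B5, B2–B6, B6–B7, B7–B8
The largest bag has 4 vertices, giving width 3; this decomposition certifies tw(G) ≤ 3. For the lower bound, the 4 vertices {0, 6, 8, 10} are pairwise adjacent, and any tree decomposition puts a clique entirely inside one bag — forcing width ≥ 3. Combining the bounds, tw(G) = 3.

3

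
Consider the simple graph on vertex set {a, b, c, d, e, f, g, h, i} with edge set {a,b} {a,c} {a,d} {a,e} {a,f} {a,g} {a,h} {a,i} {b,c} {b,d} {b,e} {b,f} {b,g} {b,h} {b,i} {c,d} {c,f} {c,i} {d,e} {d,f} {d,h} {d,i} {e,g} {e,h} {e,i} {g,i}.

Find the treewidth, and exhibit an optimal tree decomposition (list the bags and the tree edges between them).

Treewidth 4.
One such decomposition:
Bags: B1 = {a, b, d, e, i}  B2 = {a, b, c, d, i}  B3 = {a, b, c, d, f}  B4 = {a, b, e, g, i}  B5 = {a, b, d, e, h}
Tree: B1–B2, B2–B3, B1–B4, B1–B5

The largest bag has 5 vertices, giving width 4; this decomposition certifies tw(G) ≤ 4. For the lower bound, the 5 vertices {a, b, d, e, h} are pairwise adjacent, and any tree decomposition puts a clique entirely inside one bag — forcing width ≥ 4. The upper and lower bounds meet at 4, so that is the treewidth.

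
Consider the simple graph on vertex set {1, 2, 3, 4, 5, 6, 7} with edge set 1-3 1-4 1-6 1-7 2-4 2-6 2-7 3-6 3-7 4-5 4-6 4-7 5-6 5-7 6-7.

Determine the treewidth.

A width-3 tree decomposition is:
Bags: B1 = {4, 5, 6, 7}  B2 = {1, 4, 6, 7}  B3 = {1, 3, 6, 7}  B4 = {2, 4, 6, 7}
Tree: B1–B2, B2–B3, B1–B4
The largest bag has 4 vertices, giving width 3; this decomposition certifies tw(G) ≤ 3. On the other hand G contains the 4-clique {1, 3, 6, 7}. A clique must lie in a single bag of any decomposition, so no decomposition can have width below 3. Therefore the treewidth is 3.

3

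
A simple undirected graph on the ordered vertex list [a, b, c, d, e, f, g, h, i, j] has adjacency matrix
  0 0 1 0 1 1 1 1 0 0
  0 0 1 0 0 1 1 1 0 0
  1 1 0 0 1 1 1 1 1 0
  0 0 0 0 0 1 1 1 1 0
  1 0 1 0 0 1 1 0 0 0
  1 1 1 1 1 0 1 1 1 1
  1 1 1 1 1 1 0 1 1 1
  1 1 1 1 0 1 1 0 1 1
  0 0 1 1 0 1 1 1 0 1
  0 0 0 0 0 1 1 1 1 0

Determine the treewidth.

A width-4 tree decomposition is:
Bags: B1 = {c, f, g, h, i}  B2 = {a, c, f, g, h}  B3 = {d, f, g, h, i}  B4 = {a, c, e, f, g}  B5 = {f, g, h, i, j}  B6 = {b, c, f, g, h}
Tree: B1–B2, B1–B3, B2–B4, B3–B5, B2–B6
The largest bag has 5 vertices, giving width 4; this decomposition certifies tw(G) ≤ 4. For the lower bound, the 5 vertices {a, c, e, f, g} are pairwise adjacent, and any tree decomposition puts a clique entirely inside one bag — forcing width ≥ 4. Hence tw(G) = 4 exactly.

4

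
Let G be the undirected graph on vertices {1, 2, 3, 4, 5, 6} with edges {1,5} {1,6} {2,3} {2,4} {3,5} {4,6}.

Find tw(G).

2

A width-2 tree decomposition is:
Bags: B1 = {2, 4, 6}  B2 = {2, 3, 6}  B3 = {3, 5, 6}  B4 = {1, 5, 6}
Tree: B1–B2, B2–B3, B3–B4
The largest bag has 3 vertices, giving width 2; this decomposition certifies tw(G) ≤ 2. For the lower bound, G contains the cycle 6–4–2–3–5–1–6, so G is not a forest; only forests have treewidth ≤ 1, hence tw(G) ≥ 2. The upper and lower bounds meet at 2, so that is the treewidth.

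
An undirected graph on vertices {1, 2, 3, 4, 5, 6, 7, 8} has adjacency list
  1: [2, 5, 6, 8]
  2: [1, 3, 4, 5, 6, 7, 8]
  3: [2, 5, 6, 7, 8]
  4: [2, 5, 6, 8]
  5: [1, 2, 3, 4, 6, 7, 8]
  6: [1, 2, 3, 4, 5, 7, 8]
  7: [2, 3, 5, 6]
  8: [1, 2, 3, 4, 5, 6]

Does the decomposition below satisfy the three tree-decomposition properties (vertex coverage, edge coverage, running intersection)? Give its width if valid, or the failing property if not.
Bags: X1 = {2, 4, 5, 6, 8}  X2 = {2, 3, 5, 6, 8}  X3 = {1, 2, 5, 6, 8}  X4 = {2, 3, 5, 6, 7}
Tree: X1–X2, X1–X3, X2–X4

Yes; width 4.

Vertex coverage: the bags together contain {1, 2, 3, 4, 5, 6, 7, 8}, the full vertex set. Edge coverage: each edge of G has both endpoints in at least one bag. Running intersection: for every vertex, the bags containing it form a connected subtree. All three properties hold, so this is a valid tree decomposition of width max|bag| − 1 = 4, and hence tw(G) ≤ 4.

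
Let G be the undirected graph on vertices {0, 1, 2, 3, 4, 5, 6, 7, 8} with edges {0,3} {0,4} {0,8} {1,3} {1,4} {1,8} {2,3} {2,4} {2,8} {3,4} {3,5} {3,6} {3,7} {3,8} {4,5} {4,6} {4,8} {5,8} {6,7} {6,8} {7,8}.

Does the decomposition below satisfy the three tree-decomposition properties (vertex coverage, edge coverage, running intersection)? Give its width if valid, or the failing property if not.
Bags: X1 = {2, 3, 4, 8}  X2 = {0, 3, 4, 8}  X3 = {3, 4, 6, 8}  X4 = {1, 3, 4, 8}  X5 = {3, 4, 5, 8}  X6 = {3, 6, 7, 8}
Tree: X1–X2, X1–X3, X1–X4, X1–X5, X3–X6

Every vertex of G appears in some bag (union = {0, 1, 2, 3, 4, 5, 6, 7, 8}); every edge is covered by a bag; and for each vertex v the set of bags containing v is connected in the bag tree. The decomposition is therefore valid. The largest bag has 4 vertices, so the width is 3.

Yes; width 3.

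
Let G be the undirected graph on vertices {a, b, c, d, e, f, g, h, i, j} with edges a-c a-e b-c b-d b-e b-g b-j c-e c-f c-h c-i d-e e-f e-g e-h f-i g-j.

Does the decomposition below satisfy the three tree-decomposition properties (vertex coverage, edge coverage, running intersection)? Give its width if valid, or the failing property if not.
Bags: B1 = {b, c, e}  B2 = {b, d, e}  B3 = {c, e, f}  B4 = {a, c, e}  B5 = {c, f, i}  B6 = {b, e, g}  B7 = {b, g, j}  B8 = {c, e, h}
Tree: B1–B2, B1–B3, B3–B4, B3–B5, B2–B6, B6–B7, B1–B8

Yes; width 2.

Every vertex of G appears in some bag (union = {a, b, c, d, e, f, g, h, i, j}); every edge is covered by a bag; and for each vertex v the set of bags containing v is connected in the bag tree. The decomposition is therefore valid. The largest bag has 3 vertices, so the width is 2.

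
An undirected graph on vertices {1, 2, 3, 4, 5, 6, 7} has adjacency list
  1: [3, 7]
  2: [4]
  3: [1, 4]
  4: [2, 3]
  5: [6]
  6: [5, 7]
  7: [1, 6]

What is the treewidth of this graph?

A width-1 tree decomposition is:
Bags: B1 = {5, 6}  B2 = {6, 7}  B3 = {1, 7}  B4 = {1, 3}  B5 = {3, 4}  B6 = {2, 4}
Tree: B1–B2, B2–B3, B3–B4, B4–B5, B5–B6
Every bag has size at most 2, so the width is 2 − 1 = 1 and tw(G) ≤ 1. Any graph with an edge has treewidth ≥ 1, and G has the edge 5–6. Hence tw(G) = 1 exactly.

1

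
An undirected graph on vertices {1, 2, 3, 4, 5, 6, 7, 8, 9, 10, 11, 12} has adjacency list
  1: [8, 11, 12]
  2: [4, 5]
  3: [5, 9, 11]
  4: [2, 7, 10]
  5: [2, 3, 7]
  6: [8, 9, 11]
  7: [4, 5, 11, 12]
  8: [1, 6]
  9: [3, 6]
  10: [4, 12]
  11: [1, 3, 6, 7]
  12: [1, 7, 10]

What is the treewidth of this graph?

A width-3 tree decomposition is:
Bags: B1 = {2, 4, 10, 12}  B2 = {2, 4, 7, 12}  B3 = {2, 5, 7, 12}  B4 = {1, 5, 7, 12}  B5 = {1, 5, 7, 11}  B6 = {1, 3, 5, 11}  B7 = {1, 3, 8, 11}  B8 = {3, 6, 8, 11}  B9 = {3, 6, 8, 9}
Tree: B1–B2, B2–B3, B3–B4, B4–B5, B5–B6, B6–B7, B7–B8, B8–B9
The largest bag has 4 vertices, giving width 3; this decomposition certifies tw(G) ≤ 3. For the lower bound: the 4 vertex sets {2,4,10}, {12}, {7}, {1,3,5,11} are disjoint, each induces a connected subgraph, and every pair is joined by at least one edge of G. Contracting each set to a single vertex therefore yields K_{4} as a minor, and since treewidth is minor-monotone, tw(G) ≥ tw(K_{4}) = 3. Therefore the treewidth is 3.

3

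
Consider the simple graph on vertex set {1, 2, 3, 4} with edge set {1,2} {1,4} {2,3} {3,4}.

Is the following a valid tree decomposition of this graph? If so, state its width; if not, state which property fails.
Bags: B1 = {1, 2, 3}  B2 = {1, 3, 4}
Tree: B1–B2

Vertex coverage: the bags together contain {1, 2, 3, 4}, the full vertex set. Edge coverage: each edge of G has both endpoints in at least one bag. Running intersection: for every vertex, the bags containing it form a connected subtree. All three properties hold, so this is a valid tree decomposition of width max|bag| − 1 = 2, and hence tw(G) ≤ 2.

Yes; width 2.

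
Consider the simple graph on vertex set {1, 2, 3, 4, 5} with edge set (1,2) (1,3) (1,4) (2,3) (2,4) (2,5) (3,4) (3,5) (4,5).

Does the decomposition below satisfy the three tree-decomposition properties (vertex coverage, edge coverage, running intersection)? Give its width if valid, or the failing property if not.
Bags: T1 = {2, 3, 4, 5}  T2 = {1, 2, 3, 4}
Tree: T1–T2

Yes; width 3.

Vertex coverage: the bags together contain {1, 2, 3, 4, 5}, the full vertex set. Edge coverage: each edge of G has both endpoints in at least one bag. Running intersection: for every vertex, the bags containing it form a connected subtree. All three properties hold, so this is a valid tree decomposition of width max|bag| − 1 = 3, and hence tw(G) ≤ 3.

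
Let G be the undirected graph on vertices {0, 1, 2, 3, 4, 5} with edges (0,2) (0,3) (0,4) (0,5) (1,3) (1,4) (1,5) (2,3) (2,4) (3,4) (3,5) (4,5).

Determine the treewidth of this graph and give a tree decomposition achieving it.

Treewidth 3.
One such decomposition:
Bags: B1 = {1, 3, 4, 5}  B2 = {0, 3, 4, 5}  B3 = {0, 2, 3, 4}
Tree: B1–B2, B2–B3

Each bag holds 4 vertices, so the decomposition has width 3, which upper-bounds the treewidth. On the other hand G contains the 4-clique {0, 2, 3, 4}. A clique must lie in a single bag of any decomposition, so no decomposition can have width below 3. Combining the bounds, tw(G) = 3.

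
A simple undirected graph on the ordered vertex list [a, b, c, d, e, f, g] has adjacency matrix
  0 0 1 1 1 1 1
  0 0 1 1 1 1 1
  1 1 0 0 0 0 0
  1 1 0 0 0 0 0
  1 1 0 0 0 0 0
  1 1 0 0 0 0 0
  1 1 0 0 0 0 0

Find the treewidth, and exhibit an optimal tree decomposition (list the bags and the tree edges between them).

Treewidth 2.
Bags: B1 = {a, b, c}  B2 = {a, b, g}  B3 = {a, b, e}  B4 = {a, b, d}  B5 = {a, b, f}
Tree: B1–B2, B2–B3, B3–B4, B4–B5

Every bag has size at most 3, so the width is 3 − 1 = 2 and tw(G) ≤ 2. The edges b–c–a–g–b form a cycle, so G is not a tree and its treewidth is at least 2. The upper and lower bounds meet at 2, so that is the treewidth.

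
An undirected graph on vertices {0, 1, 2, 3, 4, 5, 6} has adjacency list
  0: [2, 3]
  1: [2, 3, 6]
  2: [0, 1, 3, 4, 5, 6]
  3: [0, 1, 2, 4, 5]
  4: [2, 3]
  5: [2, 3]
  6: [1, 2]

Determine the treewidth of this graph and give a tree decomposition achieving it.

Treewidth 2.
One such decomposition:
Bags: B1 = {2, 3, 5}  B2 = {1, 2, 3}  B3 = {1, 2, 6}  B4 = {2, 3, 4}  B5 = {0, 2, 3}
Tree: B1–B2, B2–B3, B2–B4, B1–B5

Every bag has size at most 3, so the width is 3 − 1 = 2 and tw(G) ≤ 2. For the lower bound, the 3 vertices {0, 2, 3} are pairwise adjacent, and any tree decomposition puts a clique entirely inside one bag — forcing width ≥ 2. The upper and lower bounds meet at 2, so that is the treewidth.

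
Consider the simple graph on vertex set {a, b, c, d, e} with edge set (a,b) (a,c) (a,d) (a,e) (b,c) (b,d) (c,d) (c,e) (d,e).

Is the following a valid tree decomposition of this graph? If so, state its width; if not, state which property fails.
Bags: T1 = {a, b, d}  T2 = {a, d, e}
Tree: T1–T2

A tree decomposition must satisfy three properties: every vertex lies in some bag; for every edge, both endpoints lie together in some bag; and for every vertex, the bags containing it form a connected subtree. Here vertex c appears in no bag, so the decomposition is invalid.

No — vertex c appears in no bag.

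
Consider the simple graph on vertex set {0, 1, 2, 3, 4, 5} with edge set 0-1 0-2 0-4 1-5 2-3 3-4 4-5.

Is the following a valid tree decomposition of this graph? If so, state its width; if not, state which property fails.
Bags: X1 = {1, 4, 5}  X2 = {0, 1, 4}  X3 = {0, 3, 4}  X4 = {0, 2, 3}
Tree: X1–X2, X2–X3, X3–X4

Checking the three conditions: (i) the bags cover all of {0, 1, 2, 3, 4, 5}; (ii) for each edge, some bag contains both endpoints; (iii) the bags containing any fixed vertex form a subtree. All hold, so the decomposition is valid with width 3 − 1 = 2.

Yes; width 2.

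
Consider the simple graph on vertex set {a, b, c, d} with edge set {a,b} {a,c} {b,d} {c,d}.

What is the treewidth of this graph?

A width-2 tree decomposition is:
Bags: B1 = {a, b, c}  B2 = {b, c, d}
Tree: B1–B2
Each bag holds 3 vertices, so the decomposition has width 2, which upper-bounds the treewidth. For the lower bound, G contains the cycle b–a–c–d–b, so G is not a forest; only forests have treewidth ≤ 1, hence tw(G) ≥ 2. Hence tw(G) = 2 exactly.

2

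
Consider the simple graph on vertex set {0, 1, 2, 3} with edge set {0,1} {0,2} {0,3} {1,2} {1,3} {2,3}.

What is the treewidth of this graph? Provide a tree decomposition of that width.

With just one bag of size 4, the width is 4 − 1 = 3, so tw(G) ≤ 3. Conversely, {0, 1, 2, 3} is a clique of size 4, and the vertices of any clique must share a bag in every tree decomposition; so some bag has ≥ 4 vertices and tw(G) ≥ 3. Therefore the treewidth is 3.

Treewidth 3.
One such decomposition:
Bags: B1 = {0, 1, 2, 3}
Tree: (single bag)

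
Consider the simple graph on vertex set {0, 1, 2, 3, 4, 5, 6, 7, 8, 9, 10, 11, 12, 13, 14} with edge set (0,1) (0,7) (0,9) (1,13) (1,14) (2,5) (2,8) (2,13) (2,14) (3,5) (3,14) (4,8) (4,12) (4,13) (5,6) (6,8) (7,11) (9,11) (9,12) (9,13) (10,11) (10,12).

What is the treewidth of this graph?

A width-3 tree decomposition is:
Bags: B1 = {3, 5, 6, 8}  B2 = {2, 3, 5, 8}  B3 = {2, 3, 8, 14}  B4 = {2, 4, 8, 14}  B5 = {2, 4, 13, 14}  B6 = {1, 4, 13, 14}  B7 = {1, 4, 12, 13}  B8 = {1, 9, 12, 13}  B9 = {0, 1, 9, 12}  B10 = {0, 9, 10, 12}  B11 = {0, 9, 10, 11}  B12 = {0, 7, 10, 11}
Tree: B1–B2, B2–B3, B3–B4, B4–B5, B5–B6, B6–B7, B7–B8, B8–B9, B9–B10, B10–B11, B11–B12
The largest bag has 4 vertices, giving width 3; this decomposition certifies tw(G) ≤ 3. For the lower bound: the 4 vertex sets {3,5,6}, {8}, {2}, {1,4,13,14} are disjoint, each induces a connected subgraph, and every pair is joined by at least one edge of G. Contracting each set to a single vertex therefore yields K_{4} as a minor, and since treewidth is minor-monotone, tw(G) ≥ tw(K_{4}) = 3. Therefore the treewidth is 3.

3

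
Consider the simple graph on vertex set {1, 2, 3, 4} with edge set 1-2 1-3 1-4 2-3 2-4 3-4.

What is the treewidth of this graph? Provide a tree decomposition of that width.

A single bag containing all 4 vertices is trivially a valid decomposition of width 3. For the lower bound, the 4 vertices {1, 2, 3, 4} are pairwise adjacent, and any tree decomposition puts a clique entirely inside one bag — forcing width ≥ 3. Combining the bounds, tw(G) = 3.

Treewidth 3.
One such decomposition:
Bags: B1 = {1, 2, 3, 4}
Tree: (single bag)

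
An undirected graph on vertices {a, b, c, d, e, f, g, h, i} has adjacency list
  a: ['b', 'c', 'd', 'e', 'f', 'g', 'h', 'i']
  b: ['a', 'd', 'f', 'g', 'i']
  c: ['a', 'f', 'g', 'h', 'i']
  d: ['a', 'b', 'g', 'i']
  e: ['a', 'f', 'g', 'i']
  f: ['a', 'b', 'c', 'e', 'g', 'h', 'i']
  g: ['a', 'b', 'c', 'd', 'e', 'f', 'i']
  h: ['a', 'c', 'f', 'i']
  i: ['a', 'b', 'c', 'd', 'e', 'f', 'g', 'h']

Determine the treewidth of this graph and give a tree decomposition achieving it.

Treewidth 4.
One optimal decomposition is:
Bags: B1 = {a, c, f, h, i}  B2 = {a, c, f, g, i}  B3 = {a, e, f, g, i}  B4 = {a, b, f, g, i}  B5 = {a, b, d, g, i}
Tree: B1–B2, B2–B3, B2–B4, B4–B5

Each bag holds 5 vertices, so the decomposition has width 4, which upper-bounds the treewidth. On the other hand G contains the 5-clique {a, b, d, g, i}. A clique must lie in a single bag of any decomposition, so no decomposition can have width below 4. Therefore the treewidth is 4.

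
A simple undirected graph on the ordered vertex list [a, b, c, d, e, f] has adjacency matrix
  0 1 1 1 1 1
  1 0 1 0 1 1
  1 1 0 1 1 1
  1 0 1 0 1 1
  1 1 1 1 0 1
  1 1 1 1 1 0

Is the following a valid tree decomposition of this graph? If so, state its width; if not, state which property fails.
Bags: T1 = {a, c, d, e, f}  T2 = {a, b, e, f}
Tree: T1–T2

No — edge (c,b) lies in no bag.

A tree decomposition must satisfy three properties: every vertex lies in some bag; for every edge, both endpoints lie together in some bag; and for every vertex, the bags containing it form a connected subtree. Here edge (c,b) lies in no bag, so the decomposition is invalid.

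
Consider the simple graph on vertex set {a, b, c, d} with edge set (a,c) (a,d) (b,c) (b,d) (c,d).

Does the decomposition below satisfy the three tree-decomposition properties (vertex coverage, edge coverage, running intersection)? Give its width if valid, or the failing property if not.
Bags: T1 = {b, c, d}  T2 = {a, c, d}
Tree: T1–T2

Yes; width 2.

Checking the three conditions: (i) the bags cover all of {a, b, c, d}; (ii) for each edge, some bag contains both endpoints; (iii) the bags containing any fixed vertex form a subtree. All hold, so the decomposition is valid with width 3 − 1 = 2.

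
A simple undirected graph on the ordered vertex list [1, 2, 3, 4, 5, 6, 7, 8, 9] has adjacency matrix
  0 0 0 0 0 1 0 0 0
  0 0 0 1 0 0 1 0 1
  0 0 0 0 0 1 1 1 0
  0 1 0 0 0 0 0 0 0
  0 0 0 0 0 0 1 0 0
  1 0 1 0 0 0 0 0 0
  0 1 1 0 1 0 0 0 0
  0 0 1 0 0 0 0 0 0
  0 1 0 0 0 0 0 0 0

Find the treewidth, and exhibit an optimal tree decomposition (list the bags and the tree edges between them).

Treewidth 1.
One such decomposition:
Bags: B1 = {3, 7}  B2 = {3, 8}  B3 = {5, 7}  B4 = {2, 7}  B5 = {3, 6}  B6 = {2, 9}  B7 = {1, 6}  B8 = {2, 4}
Tree: B1–B2, B1–B3, B1–B4, B2–B5, B4–B6, B5–B7, B4–B8

Every bag has size at most 2, so the width is 2 − 1 = 1 and tw(G) ≤ 1. Since G has at least one edge (e.g. 3–7), it is not an edgeless graph, so tw(G) ≥ 1. The upper and lower bounds meet at 1, so that is the treewidth.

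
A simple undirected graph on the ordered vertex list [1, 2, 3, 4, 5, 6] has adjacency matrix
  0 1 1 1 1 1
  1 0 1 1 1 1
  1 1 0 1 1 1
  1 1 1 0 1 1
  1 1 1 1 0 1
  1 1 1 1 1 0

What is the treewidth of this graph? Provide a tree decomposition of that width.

A single bag containing all 6 vertices is trivially a valid decomposition of width 5. For the lower bound, the 6 vertices {1, 2, 3, 4, 5, 6} are pairwise adjacent, and any tree decomposition puts a clique entirely inside one bag — forcing width ≥ 5. Therefore the treewidth is 5.

Treewidth 5.
One optimal decomposition is:
Bags: B1 = {1, 2, 3, 4, 5, 6}
Tree: (single bag)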